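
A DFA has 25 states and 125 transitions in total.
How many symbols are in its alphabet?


Each state has exactly one transition per symbol.
|alphabet| = transitions / states = 125 / 25 = 5

5


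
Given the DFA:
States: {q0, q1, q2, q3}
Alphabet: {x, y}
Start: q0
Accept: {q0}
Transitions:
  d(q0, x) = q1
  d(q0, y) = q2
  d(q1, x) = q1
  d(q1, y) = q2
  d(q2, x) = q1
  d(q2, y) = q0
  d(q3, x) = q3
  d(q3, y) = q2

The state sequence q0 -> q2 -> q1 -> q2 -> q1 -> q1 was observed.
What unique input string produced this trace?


Trace back each transition to find the symbol:
  q0 --[y]--> q2
  q2 --[x]--> q1
  q1 --[y]--> q2
  q2 --[x]--> q1
  q1 --[x]--> q1

"yxyxx"


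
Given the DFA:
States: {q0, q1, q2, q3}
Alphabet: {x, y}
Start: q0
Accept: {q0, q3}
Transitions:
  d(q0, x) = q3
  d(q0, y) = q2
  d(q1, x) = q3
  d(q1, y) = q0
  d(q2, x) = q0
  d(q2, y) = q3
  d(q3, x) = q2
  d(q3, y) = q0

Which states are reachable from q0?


BFS from q0:
  layer 0: {q0}
  layer 1: {q2, q3}

{q0, q2, q3}


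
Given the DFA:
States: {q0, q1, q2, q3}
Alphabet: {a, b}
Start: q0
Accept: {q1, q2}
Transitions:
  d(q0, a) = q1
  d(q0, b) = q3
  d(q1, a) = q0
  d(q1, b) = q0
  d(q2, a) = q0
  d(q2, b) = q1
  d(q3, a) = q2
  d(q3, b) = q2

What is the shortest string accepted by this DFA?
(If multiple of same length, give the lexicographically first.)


BFS by string length (lex-first path to each state shown):
  len 0: q0<-""
  len 1: q1<-"a", q3<-"b"
Found accept state at length 1.

"a"


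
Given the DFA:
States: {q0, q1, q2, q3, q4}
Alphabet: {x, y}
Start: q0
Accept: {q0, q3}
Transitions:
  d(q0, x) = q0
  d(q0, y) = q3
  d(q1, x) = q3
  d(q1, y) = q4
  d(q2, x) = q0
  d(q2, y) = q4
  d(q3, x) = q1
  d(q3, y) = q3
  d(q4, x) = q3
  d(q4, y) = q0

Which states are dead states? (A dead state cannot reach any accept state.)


Forward reachability from each state:
  q0 -> reaches accept state q0 (live)
  q1 -> reaches accept state q0 (live)
  q2 -> reaches accept state q0 (live)
  q3 -> reaches accept state q0 (live)
  q4 -> reaches accept state q0 (live)

None (all states can reach an accept state)


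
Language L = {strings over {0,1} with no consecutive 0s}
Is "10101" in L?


'00' does not occur

Yes, "10101" is in L


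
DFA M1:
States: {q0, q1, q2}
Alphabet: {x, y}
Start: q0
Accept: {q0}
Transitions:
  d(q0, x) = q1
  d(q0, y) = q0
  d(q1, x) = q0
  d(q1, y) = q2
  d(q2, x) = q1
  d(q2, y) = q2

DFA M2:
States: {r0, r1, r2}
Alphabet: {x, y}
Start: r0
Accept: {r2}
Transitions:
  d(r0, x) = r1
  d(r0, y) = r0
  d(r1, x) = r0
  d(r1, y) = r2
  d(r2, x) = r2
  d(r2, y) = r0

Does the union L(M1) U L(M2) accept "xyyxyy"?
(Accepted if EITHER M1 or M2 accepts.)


M1: final=q2 accepted=False
M2: final=r0 accepted=False

No, union rejects (neither accepts)


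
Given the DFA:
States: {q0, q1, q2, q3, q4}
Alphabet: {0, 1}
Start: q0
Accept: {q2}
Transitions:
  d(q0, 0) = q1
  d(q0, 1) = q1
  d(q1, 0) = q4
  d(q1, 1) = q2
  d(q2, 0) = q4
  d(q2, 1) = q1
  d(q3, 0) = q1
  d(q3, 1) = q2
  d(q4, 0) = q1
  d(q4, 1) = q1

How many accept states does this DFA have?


Accept states listed: {q2}
Counting: q2(1)

1


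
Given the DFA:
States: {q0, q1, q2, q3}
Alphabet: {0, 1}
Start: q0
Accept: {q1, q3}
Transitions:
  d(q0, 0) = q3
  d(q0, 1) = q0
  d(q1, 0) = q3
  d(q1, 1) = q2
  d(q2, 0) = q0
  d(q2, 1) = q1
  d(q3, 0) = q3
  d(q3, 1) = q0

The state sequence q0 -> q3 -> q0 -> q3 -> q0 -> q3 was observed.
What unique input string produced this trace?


Trace back each transition to find the symbol:
  q0 --[0]--> q3
  q3 --[1]--> q0
  q0 --[0]--> q3
  q3 --[1]--> q0
  q0 --[0]--> q3

"01010"


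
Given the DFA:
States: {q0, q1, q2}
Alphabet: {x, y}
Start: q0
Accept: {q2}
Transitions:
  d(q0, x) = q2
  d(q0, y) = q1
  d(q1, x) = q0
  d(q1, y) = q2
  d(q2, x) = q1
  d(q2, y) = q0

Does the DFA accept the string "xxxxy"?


Trace: q0 -> q2 -> q1 -> q0 -> q2 -> q0
Final state: q0
Accept states: {q2}

No, rejected (final state q0 is not an accept state)


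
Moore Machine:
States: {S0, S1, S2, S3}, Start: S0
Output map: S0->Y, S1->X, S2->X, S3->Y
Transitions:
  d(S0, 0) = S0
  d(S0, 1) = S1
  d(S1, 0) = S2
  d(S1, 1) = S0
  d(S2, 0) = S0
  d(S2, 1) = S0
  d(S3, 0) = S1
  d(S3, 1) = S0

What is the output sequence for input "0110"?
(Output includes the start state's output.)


Start: S0 (output Y)
  --0--> S0 (output Y)
  --1--> S1 (output X)
  --1--> S0 (output Y)
  --0--> S0 (output Y)

"YYXYY"


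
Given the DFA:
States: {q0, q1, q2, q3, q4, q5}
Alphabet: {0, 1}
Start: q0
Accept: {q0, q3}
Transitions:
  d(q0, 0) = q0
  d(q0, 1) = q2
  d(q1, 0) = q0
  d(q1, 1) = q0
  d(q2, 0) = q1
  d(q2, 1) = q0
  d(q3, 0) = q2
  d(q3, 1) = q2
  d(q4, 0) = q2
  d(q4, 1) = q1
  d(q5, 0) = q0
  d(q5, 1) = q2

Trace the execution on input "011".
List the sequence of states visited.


Input: 011
d(q0, 0) = q0
d(q0, 1) = q2
d(q2, 1) = q0


q0 -> q0 -> q2 -> q0


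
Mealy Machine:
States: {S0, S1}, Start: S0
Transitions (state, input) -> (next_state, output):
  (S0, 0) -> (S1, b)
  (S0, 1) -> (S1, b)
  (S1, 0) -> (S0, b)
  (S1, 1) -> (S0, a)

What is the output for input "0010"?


Step-by-step:
  (S0, 0) -> (S1, b)
  (S1, 0) -> (S0, b)
  (S0, 1) -> (S1, b)
  (S1, 0) -> (S0, b)

"bbbb"


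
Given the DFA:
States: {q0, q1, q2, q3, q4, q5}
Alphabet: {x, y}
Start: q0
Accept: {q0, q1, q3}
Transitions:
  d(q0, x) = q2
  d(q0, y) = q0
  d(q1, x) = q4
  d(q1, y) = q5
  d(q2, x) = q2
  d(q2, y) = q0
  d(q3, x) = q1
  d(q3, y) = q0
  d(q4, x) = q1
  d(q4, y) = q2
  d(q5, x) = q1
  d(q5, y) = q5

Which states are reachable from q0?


BFS from q0:
  layer 0: {q0}
  layer 1: {q2}

{q0, q2}


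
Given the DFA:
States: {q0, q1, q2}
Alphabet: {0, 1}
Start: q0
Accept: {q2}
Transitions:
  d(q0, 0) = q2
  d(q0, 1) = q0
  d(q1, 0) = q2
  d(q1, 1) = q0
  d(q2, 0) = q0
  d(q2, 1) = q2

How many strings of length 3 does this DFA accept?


Enumerating all length-3 strings:
  "000" -> q2 [accept]
  "001" -> q0 [reject]
  "010" -> q0 [reject]
  "011" -> q2 [accept]
  "100" -> q0 [reject]
  "101" -> q2 [accept]
  "110" -> q2 [accept]
  "111" -> q0 [reject]

4 out of 8


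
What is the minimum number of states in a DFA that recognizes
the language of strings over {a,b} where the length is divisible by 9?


States track (length) mod 9.
Need 9 states: one per remainder 0..8; accept = remainder 0.

9


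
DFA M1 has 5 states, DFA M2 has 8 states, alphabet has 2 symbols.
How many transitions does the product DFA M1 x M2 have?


Product DFA has 5 * 8 = 40 states.
Each has 2 transitions: 40 * 2 = 80

80


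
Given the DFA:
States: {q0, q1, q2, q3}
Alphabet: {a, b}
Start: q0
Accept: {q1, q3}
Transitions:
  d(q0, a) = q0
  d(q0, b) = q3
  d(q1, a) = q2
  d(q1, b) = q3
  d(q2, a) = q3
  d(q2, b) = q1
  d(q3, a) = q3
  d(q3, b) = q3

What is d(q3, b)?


Looking up transition d(q3, b)

q3


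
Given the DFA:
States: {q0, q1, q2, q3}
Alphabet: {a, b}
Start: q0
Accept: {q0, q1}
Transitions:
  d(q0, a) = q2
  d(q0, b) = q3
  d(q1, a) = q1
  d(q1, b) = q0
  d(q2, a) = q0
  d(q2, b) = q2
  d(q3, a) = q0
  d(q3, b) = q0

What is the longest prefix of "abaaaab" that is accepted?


Run the DFA, marking each prefix where the state is accepting:
  "" -> q0 [accept]
  "a" -> q2 [reject]
  "ab" -> q2 [reject]
  "aba" -> q0 [accept]
  "abaa" -> q2 [reject]
  "abaaa" -> q0 [accept]
  "abaaaa" -> q2 [reject]
  "abaaaab" -> q2 [reject]

"abaaa"


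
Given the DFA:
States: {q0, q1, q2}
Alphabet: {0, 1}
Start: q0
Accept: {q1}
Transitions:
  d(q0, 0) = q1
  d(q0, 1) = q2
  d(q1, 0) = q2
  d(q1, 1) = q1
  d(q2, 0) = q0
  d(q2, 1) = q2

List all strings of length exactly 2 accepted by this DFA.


All strings of length 2: 4 total
Accepted: 1

"01"


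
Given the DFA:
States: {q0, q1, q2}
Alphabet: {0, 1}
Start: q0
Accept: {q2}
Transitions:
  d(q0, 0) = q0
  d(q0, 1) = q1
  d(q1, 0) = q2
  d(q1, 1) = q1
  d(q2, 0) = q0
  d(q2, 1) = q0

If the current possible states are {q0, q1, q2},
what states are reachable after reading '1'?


Apply transition on '1' from each current state:
  d(q0, 1) = q1
  d(q1, 1) = q1
  d(q2, 1) = q0

{q0, q1}


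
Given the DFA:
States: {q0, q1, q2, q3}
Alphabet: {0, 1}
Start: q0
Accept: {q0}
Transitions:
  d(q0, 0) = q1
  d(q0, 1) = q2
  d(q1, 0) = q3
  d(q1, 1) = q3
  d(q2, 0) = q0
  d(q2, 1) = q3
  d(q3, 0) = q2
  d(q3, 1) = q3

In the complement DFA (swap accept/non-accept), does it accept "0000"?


Trace: q0 -> q1 -> q3 -> q2 -> q0
Final: q0
Original accept: {q0}
Complement: q0 is in original accept

No, complement rejects (original accepts)


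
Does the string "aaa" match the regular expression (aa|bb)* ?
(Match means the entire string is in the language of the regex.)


|string| = 3; first = 'a'; last = 'a'

No, "aaa" does not match (aa|bb)*


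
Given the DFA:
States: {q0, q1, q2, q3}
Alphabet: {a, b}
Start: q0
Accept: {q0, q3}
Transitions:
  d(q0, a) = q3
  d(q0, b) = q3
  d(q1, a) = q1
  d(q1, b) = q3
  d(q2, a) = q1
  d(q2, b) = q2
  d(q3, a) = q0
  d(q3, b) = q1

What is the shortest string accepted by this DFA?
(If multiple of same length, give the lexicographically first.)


BFS by string length (lex-first path to each state shown):
  len 0: q0<-""
Found accept state at length 0.

"" (empty string)


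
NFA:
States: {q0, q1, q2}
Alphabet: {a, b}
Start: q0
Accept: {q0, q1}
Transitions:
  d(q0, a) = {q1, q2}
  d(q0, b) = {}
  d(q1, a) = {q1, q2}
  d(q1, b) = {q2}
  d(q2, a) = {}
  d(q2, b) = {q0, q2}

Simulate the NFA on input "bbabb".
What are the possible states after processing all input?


Start: {q0}
  --b--> {}
  --b--> {}
  --a--> {}
  --b--> {}
  --b--> {}

{} (empty set, no valid transitions)


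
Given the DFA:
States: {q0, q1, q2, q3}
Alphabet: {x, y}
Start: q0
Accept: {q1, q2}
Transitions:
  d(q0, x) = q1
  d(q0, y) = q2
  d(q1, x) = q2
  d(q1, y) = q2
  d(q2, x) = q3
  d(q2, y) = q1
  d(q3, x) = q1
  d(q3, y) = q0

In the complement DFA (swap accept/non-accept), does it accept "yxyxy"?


Trace: q0 -> q2 -> q3 -> q0 -> q1 -> q2
Final: q2
Original accept: {q1, q2}
Complement: q2 is in original accept

No, complement rejects (original accepts)


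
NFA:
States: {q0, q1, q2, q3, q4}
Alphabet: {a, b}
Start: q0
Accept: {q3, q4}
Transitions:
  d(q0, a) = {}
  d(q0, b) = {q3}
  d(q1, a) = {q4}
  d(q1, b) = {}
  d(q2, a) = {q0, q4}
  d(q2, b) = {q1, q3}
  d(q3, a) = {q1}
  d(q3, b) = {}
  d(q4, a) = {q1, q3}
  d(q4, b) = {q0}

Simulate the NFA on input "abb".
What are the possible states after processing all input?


Start: {q0}
  --a--> {}
  --b--> {}
  --b--> {}

{} (empty set, no valid transitions)


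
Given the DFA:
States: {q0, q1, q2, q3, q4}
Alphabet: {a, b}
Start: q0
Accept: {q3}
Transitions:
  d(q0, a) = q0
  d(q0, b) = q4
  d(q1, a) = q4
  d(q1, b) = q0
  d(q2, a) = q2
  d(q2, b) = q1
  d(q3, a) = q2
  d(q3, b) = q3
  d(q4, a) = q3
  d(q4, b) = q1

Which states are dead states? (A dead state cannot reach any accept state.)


Forward reachability from each state:
  q0 -> reaches accept state q3 (live)
  q1 -> reaches accept state q3 (live)
  q2 -> reaches accept state q3 (live)
  q3 -> reaches accept state q3 (live)
  q4 -> reaches accept state q3 (live)

None (all states can reach an accept state)


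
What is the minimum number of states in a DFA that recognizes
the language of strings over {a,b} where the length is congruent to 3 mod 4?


States track (length) mod 4.
Need 4 states: one per remainder 0..3; accept = remainder 3.

4


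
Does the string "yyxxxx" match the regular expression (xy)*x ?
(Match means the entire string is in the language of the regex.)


|string| = 6; first = 'y'; last = 'x'

No, "yyxxxx" does not match (xy)*x


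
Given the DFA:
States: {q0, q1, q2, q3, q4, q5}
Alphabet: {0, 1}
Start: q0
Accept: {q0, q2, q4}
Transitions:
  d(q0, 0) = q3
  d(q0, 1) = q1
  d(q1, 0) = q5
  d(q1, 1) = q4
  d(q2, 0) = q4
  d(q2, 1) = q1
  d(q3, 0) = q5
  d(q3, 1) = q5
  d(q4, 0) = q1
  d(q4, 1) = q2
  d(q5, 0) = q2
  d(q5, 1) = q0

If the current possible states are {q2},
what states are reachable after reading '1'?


Apply transition on '1' from each current state:
  d(q2, 1) = q1

{q1}


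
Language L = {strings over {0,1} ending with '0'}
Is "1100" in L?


last symbol = '0'

Yes, "1100" is in L


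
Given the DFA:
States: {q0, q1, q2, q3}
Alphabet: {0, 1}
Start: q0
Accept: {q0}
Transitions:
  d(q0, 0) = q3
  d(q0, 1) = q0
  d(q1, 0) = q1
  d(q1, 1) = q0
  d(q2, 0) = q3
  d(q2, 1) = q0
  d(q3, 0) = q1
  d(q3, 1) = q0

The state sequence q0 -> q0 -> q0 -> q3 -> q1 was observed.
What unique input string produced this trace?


Trace back each transition to find the symbol:
  q0 --[1]--> q0
  q0 --[1]--> q0
  q0 --[0]--> q3
  q3 --[0]--> q1

"1100"


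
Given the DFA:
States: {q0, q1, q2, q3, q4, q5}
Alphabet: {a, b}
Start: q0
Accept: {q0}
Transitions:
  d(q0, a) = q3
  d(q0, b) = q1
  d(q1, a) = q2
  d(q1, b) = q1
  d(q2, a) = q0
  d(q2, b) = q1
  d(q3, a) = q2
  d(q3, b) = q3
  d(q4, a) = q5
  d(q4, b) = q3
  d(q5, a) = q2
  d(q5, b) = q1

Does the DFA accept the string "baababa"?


Trace: q0 -> q1 -> q2 -> q0 -> q1 -> q2 -> q1 -> q2
Final state: q2
Accept states: {q0}

No, rejected (final state q2 is not an accept state)


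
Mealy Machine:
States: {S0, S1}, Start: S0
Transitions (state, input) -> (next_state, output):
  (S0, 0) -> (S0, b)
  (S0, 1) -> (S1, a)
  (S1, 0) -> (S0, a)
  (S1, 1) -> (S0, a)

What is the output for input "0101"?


Step-by-step:
  (S0, 0) -> (S0, b)
  (S0, 1) -> (S1, a)
  (S1, 0) -> (S0, a)
  (S0, 1) -> (S1, a)

"baaa"


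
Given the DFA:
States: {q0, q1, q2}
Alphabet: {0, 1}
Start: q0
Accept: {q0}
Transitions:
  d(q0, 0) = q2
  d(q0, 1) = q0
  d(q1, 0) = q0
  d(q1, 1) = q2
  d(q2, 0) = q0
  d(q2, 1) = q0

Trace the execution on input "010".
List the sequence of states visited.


Input: 010
d(q0, 0) = q2
d(q2, 1) = q0
d(q0, 0) = q2


q0 -> q2 -> q0 -> q2


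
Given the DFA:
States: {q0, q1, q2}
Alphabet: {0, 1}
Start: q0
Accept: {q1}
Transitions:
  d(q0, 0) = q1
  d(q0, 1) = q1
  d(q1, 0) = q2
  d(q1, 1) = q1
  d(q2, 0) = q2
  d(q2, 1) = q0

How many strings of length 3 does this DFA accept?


Enumerating all length-3 strings:
  "000" -> q2 [reject]
  "001" -> q0 [reject]
  "010" -> q2 [reject]
  "011" -> q1 [accept]
  "100" -> q2 [reject]
  "101" -> q0 [reject]
  "110" -> q2 [reject]
  "111" -> q1 [accept]

2 out of 8


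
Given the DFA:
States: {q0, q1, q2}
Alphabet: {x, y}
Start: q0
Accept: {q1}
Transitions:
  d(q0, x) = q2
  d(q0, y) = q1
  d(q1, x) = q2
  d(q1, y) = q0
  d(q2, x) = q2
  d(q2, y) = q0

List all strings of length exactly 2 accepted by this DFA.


All strings of length 2: 4 total
Accepted: 0

None


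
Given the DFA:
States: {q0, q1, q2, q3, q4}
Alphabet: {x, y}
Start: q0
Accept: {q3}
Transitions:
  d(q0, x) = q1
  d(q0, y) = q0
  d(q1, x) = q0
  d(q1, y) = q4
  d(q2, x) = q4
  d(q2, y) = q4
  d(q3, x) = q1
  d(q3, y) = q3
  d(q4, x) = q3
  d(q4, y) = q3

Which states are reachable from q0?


BFS from q0:
  layer 0: {q0}
  layer 1: {q1}
  layer 2: {q4}
  layer 3: {q3}

{q0, q1, q3, q4}


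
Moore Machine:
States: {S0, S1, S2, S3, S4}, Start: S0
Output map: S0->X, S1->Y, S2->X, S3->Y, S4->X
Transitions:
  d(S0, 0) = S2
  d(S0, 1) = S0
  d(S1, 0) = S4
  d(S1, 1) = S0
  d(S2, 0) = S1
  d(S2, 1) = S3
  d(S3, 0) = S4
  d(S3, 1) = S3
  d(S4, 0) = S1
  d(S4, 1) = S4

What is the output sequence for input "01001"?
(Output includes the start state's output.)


Start: S0 (output X)
  --0--> S2 (output X)
  --1--> S3 (output Y)
  --0--> S4 (output X)
  --0--> S1 (output Y)
  --1--> S0 (output X)

"XXYXYX"


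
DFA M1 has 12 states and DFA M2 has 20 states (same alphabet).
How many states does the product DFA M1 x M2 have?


Product construction pairs every M1 state with every M2 state.
12 * 20 = 240

240


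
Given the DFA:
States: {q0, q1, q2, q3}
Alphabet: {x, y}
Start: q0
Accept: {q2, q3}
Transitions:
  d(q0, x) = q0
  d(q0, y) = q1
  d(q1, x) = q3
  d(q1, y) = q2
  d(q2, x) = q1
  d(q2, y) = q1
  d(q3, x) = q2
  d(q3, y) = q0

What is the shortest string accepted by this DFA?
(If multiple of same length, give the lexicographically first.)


BFS by string length (lex-first path to each state shown):
  len 0: q0<-""
  len 1: q0<-"x", q1<-"y"
  len 2: q0<-"xx", q1<-"xy", q2<-"yy", q3<-"yx"
Found accept state at length 2.

"yx"


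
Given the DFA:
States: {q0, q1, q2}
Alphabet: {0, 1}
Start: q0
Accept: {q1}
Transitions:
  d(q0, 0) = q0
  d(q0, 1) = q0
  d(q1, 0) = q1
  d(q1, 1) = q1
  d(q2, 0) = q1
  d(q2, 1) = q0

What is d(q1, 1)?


Looking up transition d(q1, 1)

q1


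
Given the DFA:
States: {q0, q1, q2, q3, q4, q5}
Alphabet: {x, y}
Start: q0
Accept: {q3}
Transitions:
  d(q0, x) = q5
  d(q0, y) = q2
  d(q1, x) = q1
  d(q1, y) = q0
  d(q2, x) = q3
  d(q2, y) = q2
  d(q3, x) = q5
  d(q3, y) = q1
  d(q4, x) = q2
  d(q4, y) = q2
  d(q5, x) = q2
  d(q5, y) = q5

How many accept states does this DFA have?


Accept states listed: {q3}
Counting: q3(1)

1


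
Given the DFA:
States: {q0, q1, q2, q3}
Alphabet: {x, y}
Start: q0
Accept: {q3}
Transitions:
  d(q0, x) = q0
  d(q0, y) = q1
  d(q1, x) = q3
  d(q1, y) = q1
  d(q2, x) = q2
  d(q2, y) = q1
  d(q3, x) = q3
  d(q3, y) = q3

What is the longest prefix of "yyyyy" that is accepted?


Run the DFA, marking each prefix where the state is accepting:
  "" -> q0 [reject]
  "y" -> q1 [reject]
  "yy" -> q1 [reject]
  "yyy" -> q1 [reject]
  "yyyy" -> q1 [reject]
  "yyyyy" -> q1 [reject]

No prefix is accepted


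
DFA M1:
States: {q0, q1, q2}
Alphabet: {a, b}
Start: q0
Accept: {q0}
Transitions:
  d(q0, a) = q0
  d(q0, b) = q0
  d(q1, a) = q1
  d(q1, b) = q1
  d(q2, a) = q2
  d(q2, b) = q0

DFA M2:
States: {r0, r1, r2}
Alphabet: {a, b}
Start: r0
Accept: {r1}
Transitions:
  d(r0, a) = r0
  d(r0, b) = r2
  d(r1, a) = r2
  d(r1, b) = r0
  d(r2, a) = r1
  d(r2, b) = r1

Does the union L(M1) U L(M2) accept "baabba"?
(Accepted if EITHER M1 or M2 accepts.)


M1: final=q0 accepted=True
M2: final=r0 accepted=False

Yes, union accepts


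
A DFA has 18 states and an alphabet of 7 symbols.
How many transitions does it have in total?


Each state has exactly one transition per symbol.
18 * 7 = 126

126


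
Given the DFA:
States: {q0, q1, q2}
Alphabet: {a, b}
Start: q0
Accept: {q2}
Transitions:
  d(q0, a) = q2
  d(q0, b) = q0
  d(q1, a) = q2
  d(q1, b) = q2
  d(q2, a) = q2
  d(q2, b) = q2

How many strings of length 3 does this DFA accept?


Enumerating all length-3 strings:
  "aaa" -> q2 [accept]
  "aab" -> q2 [accept]
  "aba" -> q2 [accept]
  "abb" -> q2 [accept]
  "baa" -> q2 [accept]
  "bab" -> q2 [accept]
  "bba" -> q2 [accept]
  "bbb" -> q0 [reject]

7 out of 8


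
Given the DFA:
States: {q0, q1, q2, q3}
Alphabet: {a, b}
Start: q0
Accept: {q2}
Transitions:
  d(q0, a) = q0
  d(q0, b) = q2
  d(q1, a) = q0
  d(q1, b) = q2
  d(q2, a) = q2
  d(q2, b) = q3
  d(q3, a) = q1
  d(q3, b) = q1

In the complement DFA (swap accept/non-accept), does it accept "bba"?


Trace: q0 -> q2 -> q3 -> q1
Final: q1
Original accept: {q2}
Complement: q1 is not in original accept

Yes, complement accepts (original rejects)


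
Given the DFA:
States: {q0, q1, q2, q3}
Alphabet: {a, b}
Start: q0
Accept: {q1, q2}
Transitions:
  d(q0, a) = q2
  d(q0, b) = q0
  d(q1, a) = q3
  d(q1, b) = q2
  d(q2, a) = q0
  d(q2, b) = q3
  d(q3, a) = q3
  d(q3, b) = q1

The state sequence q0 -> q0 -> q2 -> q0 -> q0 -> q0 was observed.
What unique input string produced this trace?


Trace back each transition to find the symbol:
  q0 --[b]--> q0
  q0 --[a]--> q2
  q2 --[a]--> q0
  q0 --[b]--> q0
  q0 --[b]--> q0

"baabb"


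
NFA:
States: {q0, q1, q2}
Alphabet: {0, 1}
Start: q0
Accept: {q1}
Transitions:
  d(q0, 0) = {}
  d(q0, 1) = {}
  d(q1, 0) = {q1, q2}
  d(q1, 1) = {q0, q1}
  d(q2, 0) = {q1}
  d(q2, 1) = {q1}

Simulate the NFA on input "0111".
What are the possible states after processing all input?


Start: {q0}
  --0--> {}
  --1--> {}
  --1--> {}
  --1--> {}

{} (empty set, no valid transitions)


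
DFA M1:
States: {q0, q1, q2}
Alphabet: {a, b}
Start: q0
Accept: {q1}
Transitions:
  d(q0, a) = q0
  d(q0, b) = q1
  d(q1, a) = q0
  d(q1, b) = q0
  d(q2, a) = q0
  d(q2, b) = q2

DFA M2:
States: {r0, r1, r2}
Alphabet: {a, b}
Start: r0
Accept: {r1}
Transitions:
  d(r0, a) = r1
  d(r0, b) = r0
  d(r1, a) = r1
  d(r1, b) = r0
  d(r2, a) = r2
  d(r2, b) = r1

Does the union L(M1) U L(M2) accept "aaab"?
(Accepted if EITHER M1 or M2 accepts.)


M1: final=q1 accepted=True
M2: final=r0 accepted=False

Yes, union accepts


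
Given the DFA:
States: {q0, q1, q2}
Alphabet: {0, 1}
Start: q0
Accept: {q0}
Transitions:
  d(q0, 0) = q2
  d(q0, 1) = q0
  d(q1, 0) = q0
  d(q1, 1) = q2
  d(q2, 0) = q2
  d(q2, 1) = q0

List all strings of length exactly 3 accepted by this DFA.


All strings of length 3: 8 total
Accepted: 4

"001", "011", "101", "111"


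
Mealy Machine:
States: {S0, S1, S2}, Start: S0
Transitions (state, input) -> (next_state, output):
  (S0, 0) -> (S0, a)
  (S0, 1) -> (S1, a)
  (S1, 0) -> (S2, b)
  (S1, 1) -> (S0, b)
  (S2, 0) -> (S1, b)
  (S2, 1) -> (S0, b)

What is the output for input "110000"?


Step-by-step:
  (S0, 1) -> (S1, a)
  (S1, 1) -> (S0, b)
  (S0, 0) -> (S0, a)
  (S0, 0) -> (S0, a)
  (S0, 0) -> (S0, a)
  (S0, 0) -> (S0, a)

"abaaaa"


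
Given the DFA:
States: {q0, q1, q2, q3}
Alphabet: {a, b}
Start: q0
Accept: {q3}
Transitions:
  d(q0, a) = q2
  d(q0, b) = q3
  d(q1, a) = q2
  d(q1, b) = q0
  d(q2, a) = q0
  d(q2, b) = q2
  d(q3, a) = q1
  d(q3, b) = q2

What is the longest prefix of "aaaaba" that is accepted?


Run the DFA, marking each prefix where the state is accepting:
  "" -> q0 [reject]
  "a" -> q2 [reject]
  "aa" -> q0 [reject]
  "aaa" -> q2 [reject]
  "aaaa" -> q0 [reject]
  "aaaab" -> q3 [accept]
  "aaaaba" -> q1 [reject]

"aaaab"


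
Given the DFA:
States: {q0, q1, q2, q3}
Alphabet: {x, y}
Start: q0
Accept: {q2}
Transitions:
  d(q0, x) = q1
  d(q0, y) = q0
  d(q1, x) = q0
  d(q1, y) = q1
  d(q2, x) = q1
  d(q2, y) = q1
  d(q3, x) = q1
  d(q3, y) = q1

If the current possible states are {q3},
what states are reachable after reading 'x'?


Apply transition on 'x' from each current state:
  d(q3, x) = q1

{q1}


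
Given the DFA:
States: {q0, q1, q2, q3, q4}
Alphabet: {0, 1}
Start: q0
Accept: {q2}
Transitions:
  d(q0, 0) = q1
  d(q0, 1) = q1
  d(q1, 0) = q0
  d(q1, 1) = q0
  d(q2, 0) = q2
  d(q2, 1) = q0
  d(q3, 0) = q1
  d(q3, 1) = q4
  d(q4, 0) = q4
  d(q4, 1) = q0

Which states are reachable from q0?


BFS from q0:
  layer 0: {q0}
  layer 1: {q1}

{q0, q1}


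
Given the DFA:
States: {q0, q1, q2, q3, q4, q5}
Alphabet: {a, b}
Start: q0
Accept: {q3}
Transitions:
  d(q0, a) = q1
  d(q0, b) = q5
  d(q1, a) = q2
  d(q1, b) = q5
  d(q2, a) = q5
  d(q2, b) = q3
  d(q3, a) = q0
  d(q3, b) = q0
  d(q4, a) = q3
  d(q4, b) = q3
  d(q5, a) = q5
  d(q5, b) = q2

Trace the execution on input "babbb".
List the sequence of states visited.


Input: babbb
d(q0, b) = q5
d(q5, a) = q5
d(q5, b) = q2
d(q2, b) = q3
d(q3, b) = q0


q0 -> q5 -> q5 -> q2 -> q3 -> q0


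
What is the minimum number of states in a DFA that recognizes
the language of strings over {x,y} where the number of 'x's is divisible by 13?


States track (count of 'x') mod 13.
Need 13 states: one per remainder 0..12; accept = remainder 0.

13


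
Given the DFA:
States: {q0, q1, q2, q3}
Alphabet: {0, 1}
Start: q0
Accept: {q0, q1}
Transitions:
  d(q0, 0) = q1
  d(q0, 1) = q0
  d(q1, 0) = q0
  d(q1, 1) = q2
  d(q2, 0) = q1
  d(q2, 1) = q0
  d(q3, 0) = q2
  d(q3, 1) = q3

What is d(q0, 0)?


Looking up transition d(q0, 0)

q1


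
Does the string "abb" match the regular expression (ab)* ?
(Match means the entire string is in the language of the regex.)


|string| = 3; first = 'a'; last = 'b'

No, "abb" does not match (ab)*


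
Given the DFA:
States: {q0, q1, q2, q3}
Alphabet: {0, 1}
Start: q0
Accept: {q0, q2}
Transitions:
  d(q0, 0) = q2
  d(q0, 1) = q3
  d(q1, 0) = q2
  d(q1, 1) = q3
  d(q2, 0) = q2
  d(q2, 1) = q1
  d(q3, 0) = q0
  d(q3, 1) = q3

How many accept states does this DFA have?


Accept states listed: {q0, q2}
Counting: q0(1) q2(2)

2


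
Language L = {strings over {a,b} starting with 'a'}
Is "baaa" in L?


first symbol = 'b'

No, "baaa" is not in L


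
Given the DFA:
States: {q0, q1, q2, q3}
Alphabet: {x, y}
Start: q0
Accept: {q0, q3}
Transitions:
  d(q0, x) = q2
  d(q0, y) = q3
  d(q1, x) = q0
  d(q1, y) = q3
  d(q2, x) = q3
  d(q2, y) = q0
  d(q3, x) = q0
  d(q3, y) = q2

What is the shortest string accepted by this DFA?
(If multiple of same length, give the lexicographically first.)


BFS by string length (lex-first path to each state shown):
  len 0: q0<-""
Found accept state at length 0.

"" (empty string)


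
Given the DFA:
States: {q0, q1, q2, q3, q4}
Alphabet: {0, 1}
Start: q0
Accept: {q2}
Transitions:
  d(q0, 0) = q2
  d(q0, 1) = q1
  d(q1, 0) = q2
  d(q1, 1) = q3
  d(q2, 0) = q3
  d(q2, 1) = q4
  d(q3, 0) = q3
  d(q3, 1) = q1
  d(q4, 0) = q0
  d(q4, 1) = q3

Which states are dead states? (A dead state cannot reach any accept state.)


Forward reachability from each state:
  q0 -> reaches accept state q2 (live)
  q1 -> reaches accept state q2 (live)
  q2 -> reaches accept state q2 (live)
  q3 -> reaches accept state q2 (live)
  q4 -> reaches accept state q2 (live)

None (all states can reach an accept state)


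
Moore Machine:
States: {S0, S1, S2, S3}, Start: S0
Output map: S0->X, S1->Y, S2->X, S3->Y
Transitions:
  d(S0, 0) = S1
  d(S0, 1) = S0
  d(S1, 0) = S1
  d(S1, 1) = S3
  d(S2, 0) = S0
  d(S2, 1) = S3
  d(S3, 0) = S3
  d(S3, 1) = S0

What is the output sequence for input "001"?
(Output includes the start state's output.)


Start: S0 (output X)
  --0--> S1 (output Y)
  --0--> S1 (output Y)
  --1--> S3 (output Y)

"XYYY"


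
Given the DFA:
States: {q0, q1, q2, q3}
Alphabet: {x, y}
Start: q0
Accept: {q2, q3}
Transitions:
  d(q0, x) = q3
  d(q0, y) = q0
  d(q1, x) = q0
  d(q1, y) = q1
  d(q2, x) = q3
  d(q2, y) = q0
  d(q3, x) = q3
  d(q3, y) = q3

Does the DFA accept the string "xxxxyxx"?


Trace: q0 -> q3 -> q3 -> q3 -> q3 -> q3 -> q3 -> q3
Final state: q3
Accept states: {q2, q3}

Yes, accepted (final state q3 is an accept state)


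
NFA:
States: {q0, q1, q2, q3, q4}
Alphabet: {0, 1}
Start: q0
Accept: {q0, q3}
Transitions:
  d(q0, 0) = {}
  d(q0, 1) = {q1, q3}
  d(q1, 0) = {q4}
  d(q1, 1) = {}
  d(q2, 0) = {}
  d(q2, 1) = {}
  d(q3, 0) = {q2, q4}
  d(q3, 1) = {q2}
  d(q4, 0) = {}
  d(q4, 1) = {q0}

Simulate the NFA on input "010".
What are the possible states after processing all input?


Start: {q0}
  --0--> {}
  --1--> {}
  --0--> {}

{} (empty set, no valid transitions)


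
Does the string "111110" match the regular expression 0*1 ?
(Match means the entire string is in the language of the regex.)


|string| = 6; first = '1'; last = '0'

No, "111110" does not match 0*1


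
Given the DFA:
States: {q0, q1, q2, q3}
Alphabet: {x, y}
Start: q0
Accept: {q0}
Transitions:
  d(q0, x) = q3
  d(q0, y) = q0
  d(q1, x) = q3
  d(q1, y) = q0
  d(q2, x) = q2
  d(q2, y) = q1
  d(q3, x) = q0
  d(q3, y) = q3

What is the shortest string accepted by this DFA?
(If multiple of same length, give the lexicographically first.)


BFS by string length (lex-first path to each state shown):
  len 0: q0<-""
Found accept state at length 0.

"" (empty string)


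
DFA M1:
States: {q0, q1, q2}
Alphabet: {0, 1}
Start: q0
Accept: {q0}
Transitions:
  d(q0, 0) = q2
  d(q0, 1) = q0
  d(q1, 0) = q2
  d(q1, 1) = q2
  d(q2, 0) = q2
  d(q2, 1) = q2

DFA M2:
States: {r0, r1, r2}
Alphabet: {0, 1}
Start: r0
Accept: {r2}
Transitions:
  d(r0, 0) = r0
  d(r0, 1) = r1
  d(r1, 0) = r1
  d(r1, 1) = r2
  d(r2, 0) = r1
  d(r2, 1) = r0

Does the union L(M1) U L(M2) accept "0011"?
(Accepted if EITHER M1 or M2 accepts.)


M1: final=q2 accepted=False
M2: final=r2 accepted=True

Yes, union accepts


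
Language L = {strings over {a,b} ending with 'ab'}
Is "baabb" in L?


last two symbols = 'bb'

No, "baabb" is not in L


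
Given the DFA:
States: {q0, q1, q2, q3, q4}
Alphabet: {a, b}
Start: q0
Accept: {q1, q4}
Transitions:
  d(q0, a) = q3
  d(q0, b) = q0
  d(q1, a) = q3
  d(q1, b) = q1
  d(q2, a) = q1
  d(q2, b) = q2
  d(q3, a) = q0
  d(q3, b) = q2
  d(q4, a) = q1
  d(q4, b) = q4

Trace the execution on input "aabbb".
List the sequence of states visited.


Input: aabbb
d(q0, a) = q3
d(q3, a) = q0
d(q0, b) = q0
d(q0, b) = q0
d(q0, b) = q0


q0 -> q3 -> q0 -> q0 -> q0 -> q0


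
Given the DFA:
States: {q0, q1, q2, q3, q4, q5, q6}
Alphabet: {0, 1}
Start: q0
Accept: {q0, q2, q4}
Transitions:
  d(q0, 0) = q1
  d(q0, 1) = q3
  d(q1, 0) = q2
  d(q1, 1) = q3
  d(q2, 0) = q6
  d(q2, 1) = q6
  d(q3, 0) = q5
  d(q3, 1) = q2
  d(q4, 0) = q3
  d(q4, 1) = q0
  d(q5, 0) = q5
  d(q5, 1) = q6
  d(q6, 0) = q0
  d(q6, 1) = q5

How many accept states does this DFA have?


Accept states listed: {q0, q2, q4}
Counting: q0(1) q2(2) q4(3)

3


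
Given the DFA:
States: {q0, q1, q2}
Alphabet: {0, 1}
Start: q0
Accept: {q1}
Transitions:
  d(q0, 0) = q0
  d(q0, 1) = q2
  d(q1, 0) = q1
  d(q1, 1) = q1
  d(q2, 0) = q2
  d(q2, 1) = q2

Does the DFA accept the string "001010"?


Trace: q0 -> q0 -> q0 -> q2 -> q2 -> q2 -> q2
Final state: q2
Accept states: {q1}

No, rejected (final state q2 is not an accept state)


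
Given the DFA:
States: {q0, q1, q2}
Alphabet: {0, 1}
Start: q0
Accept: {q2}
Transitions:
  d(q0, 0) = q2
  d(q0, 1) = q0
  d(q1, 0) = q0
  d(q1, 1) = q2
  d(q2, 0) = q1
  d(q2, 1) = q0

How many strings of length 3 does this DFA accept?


Enumerating all length-3 strings:
  "000" -> q0 [reject]
  "001" -> q2 [accept]
  "010" -> q2 [accept]
  "011" -> q0 [reject]
  "100" -> q1 [reject]
  "101" -> q0 [reject]
  "110" -> q2 [accept]
  "111" -> q0 [reject]

3 out of 8


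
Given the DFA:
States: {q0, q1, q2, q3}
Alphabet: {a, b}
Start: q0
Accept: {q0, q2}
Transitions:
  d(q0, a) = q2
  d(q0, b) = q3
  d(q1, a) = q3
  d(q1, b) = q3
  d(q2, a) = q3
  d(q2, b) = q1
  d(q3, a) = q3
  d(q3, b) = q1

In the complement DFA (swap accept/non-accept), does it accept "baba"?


Trace: q0 -> q3 -> q3 -> q1 -> q3
Final: q3
Original accept: {q0, q2}
Complement: q3 is not in original accept

Yes, complement accepts (original rejects)


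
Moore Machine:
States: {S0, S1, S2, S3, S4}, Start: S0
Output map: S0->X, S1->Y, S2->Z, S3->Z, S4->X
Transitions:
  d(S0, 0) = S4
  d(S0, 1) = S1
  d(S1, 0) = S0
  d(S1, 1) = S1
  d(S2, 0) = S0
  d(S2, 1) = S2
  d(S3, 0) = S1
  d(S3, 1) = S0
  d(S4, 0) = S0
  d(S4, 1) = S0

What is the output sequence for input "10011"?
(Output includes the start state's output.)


Start: S0 (output X)
  --1--> S1 (output Y)
  --0--> S0 (output X)
  --0--> S4 (output X)
  --1--> S0 (output X)
  --1--> S1 (output Y)

"XYXXXY"


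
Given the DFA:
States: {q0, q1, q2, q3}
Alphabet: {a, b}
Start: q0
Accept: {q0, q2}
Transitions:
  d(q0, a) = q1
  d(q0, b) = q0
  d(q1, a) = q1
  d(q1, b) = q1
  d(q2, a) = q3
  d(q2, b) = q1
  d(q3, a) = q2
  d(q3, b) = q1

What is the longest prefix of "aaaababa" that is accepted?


Run the DFA, marking each prefix where the state is accepting:
  "" -> q0 [accept]
  "a" -> q1 [reject]
  "aa" -> q1 [reject]
  "aaa" -> q1 [reject]
  "aaaa" -> q1 [reject]
  "aaaab" -> q1 [reject]
  "aaaaba" -> q1 [reject]
  "aaaabab" -> q1 [reject]
  "aaaababa" -> q1 [reject]

""


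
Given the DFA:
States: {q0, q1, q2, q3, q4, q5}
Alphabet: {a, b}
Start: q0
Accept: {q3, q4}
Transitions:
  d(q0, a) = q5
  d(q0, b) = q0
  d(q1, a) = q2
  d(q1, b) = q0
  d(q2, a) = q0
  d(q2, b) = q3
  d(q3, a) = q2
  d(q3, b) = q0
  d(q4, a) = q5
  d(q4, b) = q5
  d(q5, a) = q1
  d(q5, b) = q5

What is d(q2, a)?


Looking up transition d(q2, a)

q0


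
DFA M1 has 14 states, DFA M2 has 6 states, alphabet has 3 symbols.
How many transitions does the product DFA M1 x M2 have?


Product DFA has 14 * 6 = 84 states.
Each has 3 transitions: 84 * 3 = 252

252


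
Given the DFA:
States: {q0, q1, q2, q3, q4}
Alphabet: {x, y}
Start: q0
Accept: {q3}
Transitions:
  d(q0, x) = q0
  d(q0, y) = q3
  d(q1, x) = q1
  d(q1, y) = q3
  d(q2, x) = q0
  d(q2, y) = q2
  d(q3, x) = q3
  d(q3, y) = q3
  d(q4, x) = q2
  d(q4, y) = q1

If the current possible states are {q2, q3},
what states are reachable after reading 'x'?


Apply transition on 'x' from each current state:
  d(q2, x) = q0
  d(q3, x) = q3

{q0, q3}


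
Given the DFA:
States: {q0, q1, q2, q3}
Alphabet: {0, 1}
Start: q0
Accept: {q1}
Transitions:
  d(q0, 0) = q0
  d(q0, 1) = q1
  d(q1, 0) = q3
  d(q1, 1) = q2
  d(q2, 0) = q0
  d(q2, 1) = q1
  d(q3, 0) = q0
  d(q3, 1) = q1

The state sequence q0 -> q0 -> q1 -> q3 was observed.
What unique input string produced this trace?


Trace back each transition to find the symbol:
  q0 --[0]--> q0
  q0 --[1]--> q1
  q1 --[0]--> q3

"010"


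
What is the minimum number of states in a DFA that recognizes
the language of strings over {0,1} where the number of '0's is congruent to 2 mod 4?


States track (count of '0') mod 4.
Need 4 states: one per remainder 0..3; accept = remainder 2.

4


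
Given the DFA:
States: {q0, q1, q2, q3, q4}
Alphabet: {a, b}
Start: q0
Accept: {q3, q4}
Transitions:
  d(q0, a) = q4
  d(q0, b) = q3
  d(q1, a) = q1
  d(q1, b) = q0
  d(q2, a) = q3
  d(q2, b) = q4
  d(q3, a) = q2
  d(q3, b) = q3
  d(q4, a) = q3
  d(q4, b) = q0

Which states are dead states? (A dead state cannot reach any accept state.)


Forward reachability from each state:
  q0 -> reaches accept state q3 (live)
  q1 -> reaches accept state q3 (live)
  q2 -> reaches accept state q3 (live)
  q3 -> reaches accept state q3 (live)
  q4 -> reaches accept state q3 (live)

None (all states can reach an accept state)


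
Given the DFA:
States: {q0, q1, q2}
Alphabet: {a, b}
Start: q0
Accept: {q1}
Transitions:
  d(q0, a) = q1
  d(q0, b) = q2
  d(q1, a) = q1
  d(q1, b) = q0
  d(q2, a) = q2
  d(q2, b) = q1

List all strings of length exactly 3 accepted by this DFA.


All strings of length 3: 8 total
Accepted: 4

"aaa", "aba", "bab", "bba"


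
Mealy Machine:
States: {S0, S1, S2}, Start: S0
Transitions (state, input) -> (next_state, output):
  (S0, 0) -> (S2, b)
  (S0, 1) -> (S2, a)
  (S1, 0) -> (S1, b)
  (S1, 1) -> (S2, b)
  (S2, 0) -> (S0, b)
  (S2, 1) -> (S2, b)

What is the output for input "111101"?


Step-by-step:
  (S0, 1) -> (S2, a)
  (S2, 1) -> (S2, b)
  (S2, 1) -> (S2, b)
  (S2, 1) -> (S2, b)
  (S2, 0) -> (S0, b)
  (S0, 1) -> (S2, a)

"abbbba"


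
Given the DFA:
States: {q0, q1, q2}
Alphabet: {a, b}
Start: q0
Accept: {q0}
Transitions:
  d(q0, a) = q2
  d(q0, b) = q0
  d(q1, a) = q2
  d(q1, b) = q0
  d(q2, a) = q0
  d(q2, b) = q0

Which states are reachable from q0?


BFS from q0:
  layer 0: {q0}
  layer 1: {q2}

{q0, q2}


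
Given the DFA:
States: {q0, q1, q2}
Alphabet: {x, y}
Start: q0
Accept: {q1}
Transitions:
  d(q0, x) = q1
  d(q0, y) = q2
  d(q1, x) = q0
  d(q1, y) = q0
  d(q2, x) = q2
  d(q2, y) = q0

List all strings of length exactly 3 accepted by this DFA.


All strings of length 3: 8 total
Accepted: 3

"xxx", "xyx", "yyx"


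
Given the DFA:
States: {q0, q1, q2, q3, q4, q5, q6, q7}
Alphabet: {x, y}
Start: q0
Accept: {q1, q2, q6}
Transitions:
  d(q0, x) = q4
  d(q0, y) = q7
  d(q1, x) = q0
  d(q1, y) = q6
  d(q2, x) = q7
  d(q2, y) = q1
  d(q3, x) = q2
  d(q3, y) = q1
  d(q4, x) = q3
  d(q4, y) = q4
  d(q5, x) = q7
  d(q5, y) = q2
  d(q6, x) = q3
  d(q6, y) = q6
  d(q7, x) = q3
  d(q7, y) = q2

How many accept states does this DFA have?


Accept states listed: {q1, q2, q6}
Counting: q1(1) q2(2) q6(3)

3


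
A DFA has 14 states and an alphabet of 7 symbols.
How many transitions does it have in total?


Each state has exactly one transition per symbol.
14 * 7 = 98

98


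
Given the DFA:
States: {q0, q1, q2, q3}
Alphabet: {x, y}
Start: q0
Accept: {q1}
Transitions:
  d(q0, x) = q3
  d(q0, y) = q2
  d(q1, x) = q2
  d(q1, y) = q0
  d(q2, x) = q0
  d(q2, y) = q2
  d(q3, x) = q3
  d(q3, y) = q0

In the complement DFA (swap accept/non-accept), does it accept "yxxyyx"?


Trace: q0 -> q2 -> q0 -> q3 -> q0 -> q2 -> q0
Final: q0
Original accept: {q1}
Complement: q0 is not in original accept

Yes, complement accepts (original rejects)


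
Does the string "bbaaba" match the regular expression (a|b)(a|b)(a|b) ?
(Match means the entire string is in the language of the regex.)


|string| = 6; first = 'b'; last = 'a'

No, "bbaaba" does not match (a|b)(a|b)(a|b)


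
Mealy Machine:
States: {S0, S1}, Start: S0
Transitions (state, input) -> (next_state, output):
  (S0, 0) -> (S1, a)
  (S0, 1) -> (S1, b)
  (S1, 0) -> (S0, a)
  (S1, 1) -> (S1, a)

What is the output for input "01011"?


Step-by-step:
  (S0, 0) -> (S1, a)
  (S1, 1) -> (S1, a)
  (S1, 0) -> (S0, a)
  (S0, 1) -> (S1, b)
  (S1, 1) -> (S1, a)

"aaaba"


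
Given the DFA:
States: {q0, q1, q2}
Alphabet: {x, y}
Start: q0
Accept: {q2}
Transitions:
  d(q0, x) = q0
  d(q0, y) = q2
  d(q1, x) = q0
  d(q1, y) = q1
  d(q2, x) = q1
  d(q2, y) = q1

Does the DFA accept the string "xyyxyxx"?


Trace: q0 -> q0 -> q2 -> q1 -> q0 -> q2 -> q1 -> q0
Final state: q0
Accept states: {q2}

No, rejected (final state q0 is not an accept state)


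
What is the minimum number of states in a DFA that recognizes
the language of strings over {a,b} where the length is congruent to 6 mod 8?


States track (length) mod 8.
Need 8 states: one per remainder 0..7; accept = remainder 6.

8


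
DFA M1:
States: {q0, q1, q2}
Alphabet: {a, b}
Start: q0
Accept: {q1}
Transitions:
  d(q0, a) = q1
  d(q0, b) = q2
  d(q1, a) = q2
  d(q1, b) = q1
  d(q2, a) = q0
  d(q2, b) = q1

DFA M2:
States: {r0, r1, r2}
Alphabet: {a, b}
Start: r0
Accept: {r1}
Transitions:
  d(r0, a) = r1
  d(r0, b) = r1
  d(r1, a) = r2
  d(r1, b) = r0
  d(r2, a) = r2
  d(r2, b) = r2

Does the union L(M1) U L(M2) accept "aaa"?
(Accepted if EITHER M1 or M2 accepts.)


M1: final=q0 accepted=False
M2: final=r2 accepted=False

No, union rejects (neither accepts)


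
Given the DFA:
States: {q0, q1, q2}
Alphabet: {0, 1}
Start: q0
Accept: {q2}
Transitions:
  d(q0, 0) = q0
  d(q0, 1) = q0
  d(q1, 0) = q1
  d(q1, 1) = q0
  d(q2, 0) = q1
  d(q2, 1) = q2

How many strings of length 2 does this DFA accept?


Enumerating all length-2 strings:
  "00" -> q0 [reject]
  "01" -> q0 [reject]
  "10" -> q0 [reject]
  "11" -> q0 [reject]

0 out of 4


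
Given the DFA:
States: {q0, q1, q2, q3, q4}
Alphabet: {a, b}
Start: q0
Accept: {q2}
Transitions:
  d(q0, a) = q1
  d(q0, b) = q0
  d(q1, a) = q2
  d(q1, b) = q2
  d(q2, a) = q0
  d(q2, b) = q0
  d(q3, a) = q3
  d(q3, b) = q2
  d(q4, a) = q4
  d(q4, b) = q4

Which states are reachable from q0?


BFS from q0:
  layer 0: {q0}
  layer 1: {q1}
  layer 2: {q2}

{q0, q1, q2}


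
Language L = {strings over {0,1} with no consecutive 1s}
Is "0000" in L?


'11' does not occur

Yes, "0000" is in L


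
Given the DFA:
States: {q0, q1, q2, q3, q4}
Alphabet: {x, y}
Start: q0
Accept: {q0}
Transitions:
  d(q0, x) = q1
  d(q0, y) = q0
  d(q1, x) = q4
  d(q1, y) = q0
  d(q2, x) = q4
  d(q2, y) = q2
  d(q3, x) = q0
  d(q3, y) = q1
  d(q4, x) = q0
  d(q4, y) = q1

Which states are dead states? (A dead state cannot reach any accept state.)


Forward reachability from each state:
  q0 -> reaches accept state q0 (live)
  q1 -> reaches accept state q0 (live)
  q2 -> reaches accept state q0 (live)
  q3 -> reaches accept state q0 (live)
  q4 -> reaches accept state q0 (live)

None (all states can reach an accept state)


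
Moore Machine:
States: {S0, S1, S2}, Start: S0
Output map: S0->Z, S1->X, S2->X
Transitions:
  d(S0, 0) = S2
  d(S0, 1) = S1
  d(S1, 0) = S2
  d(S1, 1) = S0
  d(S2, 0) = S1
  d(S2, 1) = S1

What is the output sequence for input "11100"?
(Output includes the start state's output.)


Start: S0 (output Z)
  --1--> S1 (output X)
  --1--> S0 (output Z)
  --1--> S1 (output X)
  --0--> S2 (output X)
  --0--> S1 (output X)

"ZXZXXX"


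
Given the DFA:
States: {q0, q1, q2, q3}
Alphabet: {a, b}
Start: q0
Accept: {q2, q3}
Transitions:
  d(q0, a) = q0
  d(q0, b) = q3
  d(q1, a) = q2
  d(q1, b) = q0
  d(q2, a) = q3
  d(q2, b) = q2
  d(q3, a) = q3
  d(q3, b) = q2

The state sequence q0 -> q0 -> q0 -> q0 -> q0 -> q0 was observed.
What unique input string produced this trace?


Trace back each transition to find the symbol:
  q0 --[a]--> q0
  q0 --[a]--> q0
  q0 --[a]--> q0
  q0 --[a]--> q0
  q0 --[a]--> q0

"aaaaa"
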